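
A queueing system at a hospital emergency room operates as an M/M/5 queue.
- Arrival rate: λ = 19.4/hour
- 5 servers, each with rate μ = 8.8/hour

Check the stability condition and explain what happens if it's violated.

Stability requires ρ = λ/(cμ) < 1
ρ = 19.4/(5 × 8.8) = 19.4/44.00 = 0.4409
Since 0.4409 < 1, the system is STABLE.
The servers are busy 44.09% of the time.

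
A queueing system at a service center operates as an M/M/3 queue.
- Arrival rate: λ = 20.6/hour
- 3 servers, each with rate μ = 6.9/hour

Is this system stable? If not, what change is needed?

Stability requires ρ = λ/(cμ) < 1
ρ = 20.6/(3 × 6.9) = 20.6/20.70 = 0.9952
Since 0.9952 < 1, the system is STABLE.
The servers are busy 99.52% of the time.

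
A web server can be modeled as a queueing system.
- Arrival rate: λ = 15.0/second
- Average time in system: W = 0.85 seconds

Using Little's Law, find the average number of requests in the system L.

Little's Law: L = λW
L = 15.0 × 0.85 = 12.7500 requests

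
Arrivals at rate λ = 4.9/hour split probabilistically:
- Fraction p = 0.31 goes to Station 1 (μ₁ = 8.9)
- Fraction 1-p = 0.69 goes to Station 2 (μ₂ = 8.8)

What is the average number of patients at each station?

Effective rates: λ₁ = 4.9×0.31 = 1.519, λ₂ = 4.9×0.69 = 3.381
Station 1: ρ₁ = 1.519/8.9 = 0.1707, L₁ = ρ₁/(1-ρ₁) = 0.1707/(1-0.1707) = 0.2058
Station 2: ρ₂ = 3.381/8.8 = 0.3842, L₂ = ρ₂/(1-ρ₂) = 0.3842/(1-0.3842) = 0.6239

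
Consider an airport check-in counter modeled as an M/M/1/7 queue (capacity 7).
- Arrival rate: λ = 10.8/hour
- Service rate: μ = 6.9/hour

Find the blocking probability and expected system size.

ρ = λ/μ = 10.8/6.9 = 1.56522
P₀ = (1-ρ)/(1-ρ^(K+1)) = (1-1.56522)/(1-1.56522^8) = -0.5652/-35.0249 = 0.01614
P_K = P₀×ρ^K = 0.016138 × 1.56522^7 = 0.016138 × 23.0159 = 0.3714
Blocking probability P_7 = 0.3714 (37.14%)
L = ρ[1 - (K+1)ρ^K + Kρ^(K+1)] / [(1-ρ)(1-ρ^(K+1))]
L = 1.56522 × (1 - 8×23.0159 + 7×36.0249) / ((1 - 1.56522) × (1 - 36.0249)) = 5.4592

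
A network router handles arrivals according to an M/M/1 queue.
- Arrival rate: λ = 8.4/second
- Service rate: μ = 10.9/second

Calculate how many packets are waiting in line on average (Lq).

ρ = λ/μ = 8.4/10.9 = 0.7706
For M/M/1: Lq = λ²/(μ(μ-λ))
Lq = 70.56/(10.9 × 2.50)
Lq = 2.5894 packets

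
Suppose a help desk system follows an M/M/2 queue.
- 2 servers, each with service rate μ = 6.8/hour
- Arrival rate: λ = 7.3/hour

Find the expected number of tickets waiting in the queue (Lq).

Traffic intensity: ρ = λ/(cμ) = 7.3/(2×6.8) = 0.5368
Since ρ = 0.5368 < 1, system is stable.
Offered load a = λ/μ = cρ = 7.3/6.8 = 1.0735
P₀ = [ Σₙ₌₀^1 aⁿ/n! + a^2/(2!(1-ρ)) ]⁻¹
Σ = a^0/0! + a^1/1! = 1.0000 + 1.0735 = 2.0735
a^2/(2!(1-ρ)) = 1.15247/(2 × 0.463235) = 1.2439
P₀ = 1/(2.0735 + 1.2439) = 0.3014
Lq = P₀·a^2·ρ / (2!(1-ρ)²) = 0.30144 × 1.1525 × 0.53676 / (2 × 0.21459) = 0.4345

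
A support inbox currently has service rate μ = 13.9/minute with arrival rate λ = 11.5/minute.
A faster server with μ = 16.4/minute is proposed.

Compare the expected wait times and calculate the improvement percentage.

System 1: ρ₁ = 11.5/13.9 = 0.8273, W₁ = 1/(13.9-11.5) = 0.4167
System 2: ρ₂ = 11.5/16.4 = 0.7012, W₂ = 1/(16.4-11.5) = 0.2041
Improvement: (W₁-W₂)/W₁ = (0.4167-0.2041)/0.4167 = 51.02%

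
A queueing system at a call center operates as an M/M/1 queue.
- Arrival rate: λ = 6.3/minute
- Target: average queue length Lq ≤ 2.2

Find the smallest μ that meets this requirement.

For M/M/1: Lq = λ²/(μ(μ-λ))
Need Lq ≤ 2.2, i.e. μ(μ-λ) ≥ λ²/2.2
μ² - 6.3μ - 39.69/2.2 ≥ 0  →  μ² - 6.3μ - 18.0409 ≥ 0
Quadratic formula (positive root): μ = [λ + √(λ² + 4×18.0409)]/2
Discriminant: 39.69 + 4×18.0409 = 111.8536, √111.8536 = 10.57609
μ ≥ (6.3 + 10.57609)/2 = 8.4380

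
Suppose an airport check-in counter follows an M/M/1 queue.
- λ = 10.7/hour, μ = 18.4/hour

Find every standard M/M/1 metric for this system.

Step 1: ρ = λ/μ = 10.7/18.4 = 0.5815
Step 2: L = λ/(μ-λ) = 10.7/7.70 = 1.3896
Step 3: Lq = λ²/(μ(μ-λ)) = 114.49/(18.4×7.70) = 0.8081
Step 4: W = 1/(μ-λ) = 1/7.70 = 0.12987
Step 5: Wq = λ/(μ(μ-λ)) = 10.7/(18.4×7.70) = 0.07552
Step 6: P(0) = 1-ρ = 0.4185
Verify: L = λW = 10.7×0.12987 = 1.3896 ✔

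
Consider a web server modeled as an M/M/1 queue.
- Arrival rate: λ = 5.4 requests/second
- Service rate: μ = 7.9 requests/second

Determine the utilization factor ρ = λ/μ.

Server utilization: ρ = λ/μ
ρ = 5.4/7.9 = 0.6835
The server is busy 68.35% of the time.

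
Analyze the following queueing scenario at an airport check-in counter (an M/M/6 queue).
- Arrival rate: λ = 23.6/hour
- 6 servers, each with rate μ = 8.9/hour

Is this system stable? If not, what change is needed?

Stability requires ρ = λ/(cμ) < 1
ρ = 23.6/(6 × 8.9) = 23.6/53.40 = 0.4419
Since 0.4419 < 1, the system is STABLE.
The servers are busy 44.19% of the time.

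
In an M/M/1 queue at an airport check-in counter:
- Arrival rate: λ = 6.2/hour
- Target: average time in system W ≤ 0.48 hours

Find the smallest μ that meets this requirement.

For M/M/1: W = 1/(μ-λ)
Need W ≤ 0.48, so 1/(μ-λ) ≤ 0.48
μ - λ ≥ 1/0.48 = 2.0833
μ ≥ 6.2 + 2.0833 = 8.2833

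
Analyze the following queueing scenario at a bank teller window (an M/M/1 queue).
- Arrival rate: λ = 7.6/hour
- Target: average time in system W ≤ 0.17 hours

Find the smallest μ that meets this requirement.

For M/M/1: W = 1/(μ-λ)
Need W ≤ 0.17, so 1/(μ-λ) ≤ 0.17
μ - λ ≥ 1/0.17 = 5.8824
μ ≥ 7.6 + 5.8824 = 13.4824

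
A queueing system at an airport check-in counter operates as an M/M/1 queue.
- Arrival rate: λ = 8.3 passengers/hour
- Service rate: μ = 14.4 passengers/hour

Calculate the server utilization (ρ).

Server utilization: ρ = λ/μ
ρ = 8.3/14.4 = 0.5764
The server is busy 57.64% of the time.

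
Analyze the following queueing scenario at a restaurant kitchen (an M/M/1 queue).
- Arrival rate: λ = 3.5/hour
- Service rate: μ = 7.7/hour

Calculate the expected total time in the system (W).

First, compute utilization: ρ = λ/μ = 3.5/7.7 = 0.4545
For M/M/1: W = 1/(μ-λ)
W = 1/(7.7-3.5) = 1/4.20
W = 0.2381 hours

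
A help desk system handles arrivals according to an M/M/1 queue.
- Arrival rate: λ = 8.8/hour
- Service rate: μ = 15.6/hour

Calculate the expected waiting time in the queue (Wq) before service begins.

First, compute utilization: ρ = λ/μ = 8.8/15.6 = 0.5641
For M/M/1: Wq = λ/(μ(μ-λ))
Wq = 8.8/(15.6 × (15.6-8.8))
Wq = 8.8/(15.6 × 6.80)
Wq = 0.08296 hours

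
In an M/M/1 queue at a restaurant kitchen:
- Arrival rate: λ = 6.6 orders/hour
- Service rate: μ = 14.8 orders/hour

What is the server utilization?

Server utilization: ρ = λ/μ
ρ = 6.6/14.8 = 0.4459
The server is busy 44.59% of the time.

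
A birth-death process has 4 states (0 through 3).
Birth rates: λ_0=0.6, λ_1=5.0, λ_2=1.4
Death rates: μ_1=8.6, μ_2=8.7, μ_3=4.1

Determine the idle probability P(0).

Ratios P(n)/P(0) = (λ₀···λₙ₋₁)/(μ₁···μₙ):
P(1)/P(0) = (0.6)/(8.6) = 0.06977
P(2)/P(0) = (0.6×5.0)/(8.6×8.7) = 0.04010
P(3)/P(0) = (0.6×5.0×1.4)/(8.6×8.7×4.1) = 0.01369

Normalization: ∑ P(n) = 1
P(0) × (1.0000 + 0.06977 + 0.04010 + 0.01369) = 1
P(0) × 1.1236 = 1
P(0) = 1/1.1236 = 0.8900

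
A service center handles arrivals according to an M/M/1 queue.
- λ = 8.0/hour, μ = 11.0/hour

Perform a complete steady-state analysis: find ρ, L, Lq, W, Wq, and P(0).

Step 1: ρ = λ/μ = 8.0/11.0 = 0.7273
Step 2: L = λ/(μ-λ) = 8.0/3.00 = 2.6667
Step 3: Lq = λ²/(μ(μ-λ)) = 64.00/(11.0×3.00) = 1.9394
Step 4: W = 1/(μ-λ) = 1/3.00 = 0.333333
Step 5: Wq = λ/(μ(μ-λ)) = 8.0/(11.0×3.00) = 0.2424
Step 6: P(0) = 1-ρ = 0.2727
Verify: L = λW = 8.0×0.333333 = 2.6667 ✔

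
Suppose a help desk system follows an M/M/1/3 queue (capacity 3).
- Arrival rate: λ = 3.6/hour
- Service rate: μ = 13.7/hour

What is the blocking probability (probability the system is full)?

ρ = λ/μ = 3.6/13.7 = 0.26277
P₀ = (1-ρ)/(1-ρ^(K+1)) = (1-0.26277)/(1-0.26277^4) = 0.7372/0.9952 = 0.7408
P_K = P₀×ρ^K = 0.7408 × 0.26277^3 = 0.7408 × 0.01814 = 0.01344
Blocking probability = 1.34%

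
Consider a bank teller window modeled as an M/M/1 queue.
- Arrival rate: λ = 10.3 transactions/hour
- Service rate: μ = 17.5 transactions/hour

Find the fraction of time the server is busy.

Server utilization: ρ = λ/μ
ρ = 10.3/17.5 = 0.5886
The server is busy 58.86% of the time.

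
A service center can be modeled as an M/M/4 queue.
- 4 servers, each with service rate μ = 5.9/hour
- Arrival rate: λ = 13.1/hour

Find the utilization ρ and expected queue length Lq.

Traffic intensity: ρ = λ/(cμ) = 13.1/(4×5.9) = 0.5551
Since ρ = 0.5551 < 1, system is stable.
Offered load a = λ/μ = cρ = 13.1/5.9 = 2.2203
P₀ = [ Σₙ₌₀^3 aⁿ/n! + a^4/(4!(1-ρ)) ]⁻¹
Σ = a^0/0! + a^1/1! + a^2/2! + a^3/3! = 1.0000 + 2.2203 + 2.4650 + 1.8243 = 7.5096
a^4/(4!(1-ρ)) = 24.3040/(24 × 0.44492) = 2.2761
P₀ = 1/(7.5096 + 2.2761) = 0.1022
Lq = P₀·a^4·ρ / (4!(1-ρ)²) = 0.10219 × 24.3040 × 0.55508 / (24 × 0.19795) = 0.2902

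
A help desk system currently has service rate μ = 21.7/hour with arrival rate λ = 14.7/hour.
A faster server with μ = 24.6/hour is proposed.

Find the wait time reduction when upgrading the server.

System 1: ρ₁ = 14.7/21.7 = 0.6774, W₁ = 1/(21.7-14.7) = 0.14286
System 2: ρ₂ = 14.7/24.6 = 0.5976, W₂ = 1/(24.6-14.7) = 0.10101
Improvement: (W₁-W₂)/W₁ = (0.14286-0.10101)/0.14286 = 29.29%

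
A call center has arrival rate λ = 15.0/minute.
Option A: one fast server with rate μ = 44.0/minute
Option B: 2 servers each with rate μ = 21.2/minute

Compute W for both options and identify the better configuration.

Option A: single server μ = 44.0 (M/M/1)
  ρ_A = 15.0/44.0 = 0.3409
  W_A = 1/(μ-λ) = 1/(44.0-15.0) = 1/29.00 = 0.03448

Option B: 2 servers μ = 21.2 (M/M/2)
  ρ_B = λ/(cμ) = 15.0/(2×21.2) = 0.3538
  Offered load a = λ/μ = cρ = 15.0/21.2 = 0.7075
  P₀ = [ Σₙ₌₀^1 aⁿ/n! + a^2/(2!(1-ρ)) ]⁻¹
  Σ = a^0/0! + a^1/1! = 1.0000 + 0.7075 = 1.7075
  a^2/(2!(1-ρ)) = 0.5006/(2 × 0.6462) = 0.3873
  P₀ = 1/(1.7075 + 0.3873) = 0.4774
  Lq = P₀·a^2·ρ / (2!(1-ρ)²) = 0.4774 × 0.5006 × 0.3538 / (2 × 0.4176) = 0.1012
  Wq_B = Lq/λ = 0.10122/15.0 = 0.006748
  W_B = Wq_B + 1/μ = 0.006748 + 0.04717 = 0.05392

Since W_A = 0.03448 < W_B = 0.05392, Option A (single fast server) has the shorter time in system.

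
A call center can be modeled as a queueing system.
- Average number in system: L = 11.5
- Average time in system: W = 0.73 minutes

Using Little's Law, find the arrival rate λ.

Little's Law: L = λW, so λ = L/W
λ = 11.5/0.73 = 15.7534 calls/minute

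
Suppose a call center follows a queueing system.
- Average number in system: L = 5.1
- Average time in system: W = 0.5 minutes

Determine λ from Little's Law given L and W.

Little's Law: L = λW, so λ = L/W
λ = 5.1/0.5 = 10.2000 calls/minute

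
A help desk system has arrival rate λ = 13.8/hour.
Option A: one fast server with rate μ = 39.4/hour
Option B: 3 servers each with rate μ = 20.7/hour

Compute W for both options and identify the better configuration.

Option A: single server μ = 39.4 (M/M/1)
  ρ_A = 13.8/39.4 = 0.3503
  W_A = 1/(μ-λ) = 1/(39.4-13.8) = 1/25.60 = 0.03906

Option B: 3 servers μ = 20.7 (M/M/3)
  ρ_B = λ/(cμ) = 13.8/(3×20.7) = 0.2222
  Offered load a = λ/μ = cρ = 13.8/20.7 = 0.6667
  P₀ = [ Σₙ₌₀^2 aⁿ/n! + a^3/(3!(1-ρ)) ]⁻¹
  Σ = a^0/0! + a^1/1! + a^2/2! = 1.0000 + 0.6667 + 0.2222 = 1.8889
  a^3/(3!(1-ρ)) = 0.2963/(6 × 0.7778) = 0.06349
  P₀ = 1/(1.8889 + 0.06349) = 0.5122
  Lq = P₀·a^3·ρ / (3!(1-ρ)²) = 0.51220 × 0.29630 × 0.22222 / (6 × 0.60494) = 0.009292
  Wq_B = Lq/λ = 0.009292/13.8 = 0.0006733
  W_B = Wq_B + 1/μ = 0.0006733 + 0.04831 = 0.04898

Since W_A = 0.03906 < W_B = 0.04898, Option A (single fast server) has the shorter time in system.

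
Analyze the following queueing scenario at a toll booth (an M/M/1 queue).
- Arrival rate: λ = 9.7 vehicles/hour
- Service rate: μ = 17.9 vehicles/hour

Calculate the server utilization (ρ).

Server utilization: ρ = λ/μ
ρ = 9.7/17.9 = 0.5419
The server is busy 54.19% of the time.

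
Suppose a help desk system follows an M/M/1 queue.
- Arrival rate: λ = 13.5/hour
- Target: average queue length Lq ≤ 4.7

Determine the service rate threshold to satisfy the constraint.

For M/M/1: Lq = λ²/(μ(μ-λ))
Need Lq ≤ 4.7, i.e. μ(μ-λ) ≥ λ²/4.7
μ² - 13.5μ - 182.25/4.7 ≥ 0  →  μ² - 13.5μ - 38.7766 ≥ 0
Quadratic formula (positive root): μ = [λ + √(λ² + 4×38.7766)]/2
Discriminant: 182.25 + 4×38.7766 = 337.3564, √337.3564 = 18.36726
μ ≥ (13.5 + 18.36726)/2 = 15.9336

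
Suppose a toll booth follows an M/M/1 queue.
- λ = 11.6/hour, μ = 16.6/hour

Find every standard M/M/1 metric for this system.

Step 1: ρ = λ/μ = 11.6/16.6 = 0.6988
Step 2: L = λ/(μ-λ) = 11.6/5.00 = 2.3200
Step 3: Lq = λ²/(μ(μ-λ)) = 134.56/(16.6×5.00) = 1.6212
Step 4: W = 1/(μ-λ) = 1/5.00 = 0.2000
Step 5: Wq = λ/(μ(μ-λ)) = 11.6/(16.6×5.00) = 0.1398
Step 6: P(0) = 1-ρ = 0.3012
Verify: L = λW = 11.6×0.2000 = 2.3200 ✔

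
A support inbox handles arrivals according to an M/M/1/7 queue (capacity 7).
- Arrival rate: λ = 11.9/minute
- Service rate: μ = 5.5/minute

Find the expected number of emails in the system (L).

ρ = λ/μ = 11.9/5.5 = 2.1636
P₀ = (1-ρ)/(1-ρ^(K+1)) = (1-2.1636)/(1-2.1636^8) = -1.1636/-479.1930 = 0.002428
P_K = P₀×ρ^K = 0.002428 × 2.1636^7 = 0.002428 × 221.9416 = 0.5389
L = ρ[1 - (K+1)ρ^K + Kρ^(K+1)] / [(1-ρ)(1-ρ^(K+1))]
L = 2.1636 × (1 - 8×221.9416 + 7×480.1930) / ((1 - 2.1636) × (1 - 480.1930)) = 6.1573 emails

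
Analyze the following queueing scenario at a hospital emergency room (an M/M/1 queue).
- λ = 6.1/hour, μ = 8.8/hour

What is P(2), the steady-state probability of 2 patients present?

ρ = λ/μ = 6.1/8.8 = 0.6932
P(n) = (1-ρ)ρⁿ
P(2) = (1-0.6932) × 0.6932^2
P(2) = 0.3068 × 0.4805
P(2) = 0.1474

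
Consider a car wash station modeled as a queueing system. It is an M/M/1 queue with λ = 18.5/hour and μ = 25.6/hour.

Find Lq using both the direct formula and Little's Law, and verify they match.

Method 1 (direct): Lq = λ²/(μ(μ-λ)) = 342.25/(25.6 × 7.10) = 1.8830

Method 2 (Little's Law):
W = 1/(μ-λ) = 1/7.10 = 0.1408451
Wq = W - 1/μ = 0.1408451 - 0.03906250 = 0.101783
Lq = λWq = 18.5 × 0.101783 = 1.8830 ✔ (matches Method 1)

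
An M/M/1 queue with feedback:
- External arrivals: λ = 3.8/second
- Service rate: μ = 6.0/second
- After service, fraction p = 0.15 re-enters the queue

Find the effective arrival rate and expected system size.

Effective arrival rate: λ_eff = λ/(1-p) = 3.8/(1-0.15) = 3.8/0.85 = 4.4706
ρ = λ_eff/μ = 4.4706/6.0 = 0.7451
L = ρ/(1-ρ) = 0.7451/(1-0.7451) = 2.9231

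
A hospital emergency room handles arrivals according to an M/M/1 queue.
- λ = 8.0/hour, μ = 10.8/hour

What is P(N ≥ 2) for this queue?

ρ = λ/μ = 8.0/10.8 = 0.74074
P(N ≥ n) = ρⁿ
P(N ≥ 2) = 0.74074^2
P(N ≥ 2) = 0.5487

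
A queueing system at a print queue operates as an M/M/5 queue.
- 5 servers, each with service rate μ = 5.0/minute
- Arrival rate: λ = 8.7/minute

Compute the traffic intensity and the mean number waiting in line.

Traffic intensity: ρ = λ/(cμ) = 8.7/(5×5.0) = 0.3480
Since ρ = 0.3480 < 1, system is stable.
Offered load a = λ/μ = cρ = 8.7/5.0 = 1.7400
P₀ = [ Σₙ₌₀^4 aⁿ/n! + a^5/(5!(1-ρ)) ]⁻¹
Σ = a^0/0! + a^1/1! + a^2/2! + a^3/3! + a^4/4! = 1.0000 + 1.7400 + 1.5138 + 0.8780 + 0.3819 = 5.5137
a^5/(5!(1-ρ)) = 15.9495/(120 × 0.6520) = 0.2039
P₀ = 1/(5.5137 + 0.2039) = 0.1749
Lq = P₀·a^5·ρ / (5!(1-ρ)²) = 0.1749 × 15.9495 × 0.3480 / (120 × 0.4251) = 0.01903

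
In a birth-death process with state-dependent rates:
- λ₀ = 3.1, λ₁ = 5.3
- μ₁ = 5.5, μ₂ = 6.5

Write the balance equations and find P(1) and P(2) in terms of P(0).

Balance equations:
State 0: λ₀P₀ = μ₁P₁ → P₁ = (λ₀/μ₁)P₀ = (3.1/5.5)P₀ = 0.5636P₀
State 1: P₂ = (λ₀λ₁)/(μ₁μ₂)P₀ = (3.1×5.3)/(5.5×6.5)P₀ = 0.4596P₀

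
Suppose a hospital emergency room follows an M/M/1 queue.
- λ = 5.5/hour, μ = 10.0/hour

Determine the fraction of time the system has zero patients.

ρ = λ/μ = 5.5/10.0 = 0.5500
P(0) = 1 - ρ = 1 - 0.5500 = 0.4500
The server is idle 45.00% of the time.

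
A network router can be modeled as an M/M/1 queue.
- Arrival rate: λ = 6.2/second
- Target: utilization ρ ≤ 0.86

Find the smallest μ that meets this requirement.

ρ = λ/μ, so μ = λ/ρ
μ ≥ 6.2/0.86 = 7.2093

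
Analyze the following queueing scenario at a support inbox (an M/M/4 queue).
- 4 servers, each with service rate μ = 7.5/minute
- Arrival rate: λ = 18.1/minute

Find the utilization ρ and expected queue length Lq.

Traffic intensity: ρ = λ/(cμ) = 18.1/(4×7.5) = 0.6033
Since ρ = 0.6033 < 1, system is stable.
Offered load a = λ/μ = cρ = 18.1/7.5 = 2.4133
P₀ = [ Σₙ₌₀^3 aⁿ/n! + a^4/(4!(1-ρ)) ]⁻¹
Σ = a^0/0! + a^1/1! + a^2/2! + a^3/3! = 1.0000 + 2.4133 + 2.9121 + 2.3426 = 8.6680
a^4/(4!(1-ρ)) = 33.9210/(24 × 0.39667) = 3.5631
P₀ = 1/(8.6680 + 3.5631) = 0.08176
Lq = P₀·a^4·ρ / (4!(1-ρ)²) = 0.081758 × 33.9210 × 0.60333 / (24 × 0.15734) = 0.4431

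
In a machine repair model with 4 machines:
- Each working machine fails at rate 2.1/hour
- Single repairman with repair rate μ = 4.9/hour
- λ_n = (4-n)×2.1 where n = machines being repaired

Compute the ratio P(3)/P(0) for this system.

P(3)/P(0) = ∏_{i=0}^{3-1} λ_i/μ_{i+1}
= (4-0)×2.1/4.9 × (4-1)×2.1/4.9 × (4-2)×2.1/4.9
= 1.8892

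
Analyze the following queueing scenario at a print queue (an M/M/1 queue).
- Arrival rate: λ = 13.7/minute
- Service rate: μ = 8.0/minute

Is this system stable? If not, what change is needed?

Stability requires ρ = λ/(cμ) < 1
ρ = 13.7/(1 × 8.0) = 13.7/8.00 = 1.7125
Since 1.7125 ≥ 1, the system is UNSTABLE.
Queue grows without bound. Need μ > λ = 13.7.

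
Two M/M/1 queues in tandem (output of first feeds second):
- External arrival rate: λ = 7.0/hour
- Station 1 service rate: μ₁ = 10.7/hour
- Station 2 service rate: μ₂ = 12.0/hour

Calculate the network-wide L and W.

By Jackson's theorem, each station behaves as independent M/M/1.
Station 1: ρ₁ = 7.0/10.7 = 0.6542, L₁ = ρ₁/(1-ρ₁) = λ/(μ₁-λ) = 7.0/3.70 = 1.8919
Station 2: ρ₂ = 7.0/12.0 = 0.5833, L₂ = ρ₂/(1-ρ₂) = λ/(μ₂-λ) = 7.0/5.00 = 1.4000
Total: L = L₁ + L₂ = 1.8919 + 1.4000 = 3.2919
W = L/λ = 3.2919/7.0 = 0.4703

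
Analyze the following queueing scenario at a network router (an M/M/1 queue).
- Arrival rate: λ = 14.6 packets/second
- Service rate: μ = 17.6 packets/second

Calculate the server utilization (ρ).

Server utilization: ρ = λ/μ
ρ = 14.6/17.6 = 0.8295
The server is busy 82.95% of the time.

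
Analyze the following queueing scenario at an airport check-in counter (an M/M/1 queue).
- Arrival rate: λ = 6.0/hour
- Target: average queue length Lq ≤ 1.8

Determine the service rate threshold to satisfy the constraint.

For M/M/1: Lq = λ²/(μ(μ-λ))
Need Lq ≤ 1.8, i.e. μ(μ-λ) ≥ λ²/1.8
μ² - 6.0μ - 36.00/1.8 ≥ 0  →  μ² - 6.0μ - 20.0000 ≥ 0
Quadratic formula (positive root): μ = [λ + √(λ² + 4×20.0000)]/2
Discriminant: 36.00 + 4×20.0000 = 116.0000, √116.0000 = 10.77033
μ ≥ (6.0 + 10.77033)/2 = 8.3852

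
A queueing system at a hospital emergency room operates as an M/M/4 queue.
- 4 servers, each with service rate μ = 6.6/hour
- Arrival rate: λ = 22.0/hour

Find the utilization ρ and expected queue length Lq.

Traffic intensity: ρ = λ/(cμ) = 22.0/(4×6.6) = 0.8333
Since ρ = 0.8333 < 1, system is stable.
Offered load a = λ/μ = cρ = 22.0/6.6 = 3.3333
P₀ = [ Σₙ₌₀^3 aⁿ/n! + a^4/(4!(1-ρ)) ]⁻¹
Σ = a^0/0! + a^1/1! + a^2/2! + a^3/3! = 1.0000 + 3.3333 + 5.5556 + 6.1728 = 16.0617
a^4/(4!(1-ρ)) = 123.4568/(24 × 0.1666667) = 30.8642
P₀ = 1/(16.0617 + 30.8642) = 0.02131
Lq = P₀·a^4·ρ / (4!(1-ρ)²) = 0.0213102 × 123.4568 × 0.833333 / (24 × 0.0277778) = 3.2886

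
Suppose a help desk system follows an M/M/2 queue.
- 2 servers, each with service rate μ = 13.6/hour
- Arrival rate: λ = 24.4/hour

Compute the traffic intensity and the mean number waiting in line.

Traffic intensity: ρ = λ/(cμ) = 24.4/(2×13.6) = 0.8971
Since ρ = 0.8971 < 1, system is stable.
Offered load a = λ/μ = cρ = 24.4/13.6 = 1.7941
P₀ = [ Σₙ₌₀^1 aⁿ/n! + a^2/(2!(1-ρ)) ]⁻¹
Σ = a^0/0! + a^1/1! = 1.0000 + 1.7941 = 2.7941
a^2/(2!(1-ρ)) = 3.21886/(2 × 0.102941) = 15.6345
P₀ = 1/(2.7941 + 15.6345) = 0.05426
Lq = P₀·a^2·ρ / (2!(1-ρ)²) = 0.0542636 × 3.21886 × 0.897059 / (2 × 0.0105969) = 7.3930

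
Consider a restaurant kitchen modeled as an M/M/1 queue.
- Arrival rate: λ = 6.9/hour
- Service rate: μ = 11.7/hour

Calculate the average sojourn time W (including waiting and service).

First, compute utilization: ρ = λ/μ = 6.9/11.7 = 0.5897
For M/M/1: W = 1/(μ-λ)
W = 1/(11.7-6.9) = 1/4.80
W = 0.2083 hours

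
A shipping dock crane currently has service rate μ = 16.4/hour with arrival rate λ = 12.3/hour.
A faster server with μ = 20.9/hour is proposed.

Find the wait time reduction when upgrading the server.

System 1: ρ₁ = 12.3/16.4 = 0.7500, W₁ = 1/(16.4-12.3) = 0.243902
System 2: ρ₂ = 12.3/20.9 = 0.5885, W₂ = 1/(20.9-12.3) = 0.116279
Improvement: (W₁-W₂)/W₁ = (0.243902-0.116279)/0.243902 = 52.33%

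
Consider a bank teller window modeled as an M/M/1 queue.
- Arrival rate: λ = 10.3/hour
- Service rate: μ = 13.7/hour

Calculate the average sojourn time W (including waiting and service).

First, compute utilization: ρ = λ/μ = 10.3/13.7 = 0.7518
For M/M/1: W = 1/(μ-λ)
W = 1/(13.7-10.3) = 1/3.40
W = 0.2941 hours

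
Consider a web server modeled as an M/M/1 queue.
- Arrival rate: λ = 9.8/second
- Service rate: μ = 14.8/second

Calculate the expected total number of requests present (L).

ρ = λ/μ = 9.8/14.8 = 0.6622
For M/M/1: L = λ/(μ-λ)
L = 9.8/(14.8-9.8) = 9.8/5.00
L = 1.9600 requests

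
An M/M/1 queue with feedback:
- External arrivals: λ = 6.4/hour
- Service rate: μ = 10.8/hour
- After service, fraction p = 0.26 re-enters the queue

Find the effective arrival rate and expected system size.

Effective arrival rate: λ_eff = λ/(1-p) = 6.4/(1-0.26) = 6.4/0.74 = 8.6486
ρ = λ_eff/μ = 8.6486/10.8 = 0.8008
L = ρ/(1-ρ) = 0.8008/(1-0.8008) = 4.0201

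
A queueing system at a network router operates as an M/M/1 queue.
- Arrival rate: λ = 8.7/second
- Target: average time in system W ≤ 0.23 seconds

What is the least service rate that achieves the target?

For M/M/1: W = 1/(μ-λ)
Need W ≤ 0.23, so 1/(μ-λ) ≤ 0.23
μ - λ ≥ 1/0.23 = 4.3478
μ ≥ 8.7 + 4.3478 = 13.0478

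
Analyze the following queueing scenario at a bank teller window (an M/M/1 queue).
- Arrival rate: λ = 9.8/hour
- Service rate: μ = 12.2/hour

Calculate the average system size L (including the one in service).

ρ = λ/μ = 9.8/12.2 = 0.8033
For M/M/1: L = λ/(μ-λ)
L = 9.8/(12.2-9.8) = 9.8/2.40
L = 4.0833 transactions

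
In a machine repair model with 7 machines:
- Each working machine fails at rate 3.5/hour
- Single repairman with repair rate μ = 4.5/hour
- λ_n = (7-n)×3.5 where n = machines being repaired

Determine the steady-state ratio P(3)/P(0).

P(3)/P(0) = ∏_{i=0}^{3-1} λ_i/μ_{i+1}
= (7-0)×3.5/4.5 × (7-1)×3.5/4.5 × (7-2)×3.5/4.5
= 98.8066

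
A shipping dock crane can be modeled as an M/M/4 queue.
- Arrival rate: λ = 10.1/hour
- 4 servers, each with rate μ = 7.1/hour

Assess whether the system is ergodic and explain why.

Stability requires ρ = λ/(cμ) < 1
ρ = 10.1/(4 × 7.1) = 10.1/28.40 = 0.3556
Since 0.3556 < 1, the system is STABLE.
The servers are busy 35.56% of the time.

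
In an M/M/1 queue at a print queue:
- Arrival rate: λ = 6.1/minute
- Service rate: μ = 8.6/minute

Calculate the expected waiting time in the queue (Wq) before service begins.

First, compute utilization: ρ = λ/μ = 6.1/8.6 = 0.7093
For M/M/1: Wq = λ/(μ(μ-λ))
Wq = 6.1/(8.6 × (8.6-6.1))
Wq = 6.1/(8.6 × 2.50)
Wq = 0.2837 minutes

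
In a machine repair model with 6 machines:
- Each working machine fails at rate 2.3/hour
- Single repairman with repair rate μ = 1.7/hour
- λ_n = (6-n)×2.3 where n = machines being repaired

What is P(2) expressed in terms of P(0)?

P(2)/P(0) = ∏_{i=0}^{2-1} λ_i/μ_{i+1}
= (6-0)×2.3/1.7 × (6-1)×2.3/1.7
= 54.9135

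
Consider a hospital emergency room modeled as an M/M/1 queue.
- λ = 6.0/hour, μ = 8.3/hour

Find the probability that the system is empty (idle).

ρ = λ/μ = 6.0/8.3 = 0.7229
P(0) = 1 - ρ = 1 - 0.7229 = 0.2771
The server is idle 27.71% of the time.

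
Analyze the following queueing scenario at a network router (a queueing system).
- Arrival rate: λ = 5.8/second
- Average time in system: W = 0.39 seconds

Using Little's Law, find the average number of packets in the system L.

Little's Law: L = λW
L = 5.8 × 0.39 = 2.2620 packets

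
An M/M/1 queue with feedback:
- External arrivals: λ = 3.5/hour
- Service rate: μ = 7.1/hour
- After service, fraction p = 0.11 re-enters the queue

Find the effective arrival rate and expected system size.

Effective arrival rate: λ_eff = λ/(1-p) = 3.5/(1-0.11) = 3.5/0.89 = 3.9326
ρ = λ_eff/μ = 3.9326/7.1 = 0.5539
L = ρ/(1-ρ) = 0.5539/(1-0.5539) = 1.2416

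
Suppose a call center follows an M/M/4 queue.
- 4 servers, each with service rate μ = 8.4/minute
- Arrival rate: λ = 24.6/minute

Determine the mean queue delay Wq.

Traffic intensity: ρ = λ/(cμ) = 24.6/(4×8.4) = 0.7321
Since ρ = 0.7321 < 1, system is stable.
Offered load a = λ/μ = cρ = 24.6/8.4 = 2.9286
P₀ = [ Σₙ₌₀^3 aⁿ/n! + a^4/(4!(1-ρ)) ]⁻¹
Σ = a^0/0! + a^1/1! + a^2/2! + a^3/3! = 1.00000 + 2.92857 + 4.28827 + 4.18616 = 12.4030
a^4/(4!(1-ρ)) = 73.5569/(24 × 0.267857) = 11.4422
P₀ = 1/(12.4030 + 11.4422) = 0.04194
Lq = P₀·a^4·ρ / (4!(1-ρ)²) = 0.04194 × 73.5569 × 0.7321 / (24 × 0.07175) = 1.3116
Wq = Lq/λ = 1.3116/24.6 = 0.05332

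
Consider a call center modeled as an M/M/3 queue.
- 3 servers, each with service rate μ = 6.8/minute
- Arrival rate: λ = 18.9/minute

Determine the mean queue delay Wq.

Traffic intensity: ρ = λ/(cμ) = 18.9/(3×6.8) = 0.9265
Since ρ = 0.9265 < 1, system is stable.
Offered load a = λ/μ = cρ = 18.9/6.8 = 2.7794
P₀ = [ Σₙ₌₀^2 aⁿ/n! + a^3/(3!(1-ρ)) ]⁻¹
Σ = a^0/0! + a^1/1! + a^2/2! = 1.0000 + 2.7794 + 3.8626 = 7.6420
a^3/(3!(1-ρ)) = 21.4713/(6 × 0.0735294) = 48.6683
P₀ = 1/(7.6420 + 48.6683) = 0.01776
Lq = P₀·a^3·ρ / (3!(1-ρ)²) = 0.0177587 × 21.4713 × 0.926471 / (6 × 0.00540657) = 10.8900
Wq = Lq/λ = 10.8900/18.9 = 0.5762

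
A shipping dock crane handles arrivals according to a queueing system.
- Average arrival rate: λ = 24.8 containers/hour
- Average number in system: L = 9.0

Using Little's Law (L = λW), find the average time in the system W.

Little's Law: L = λW, so W = L/λ
W = 9.0/24.8 = 0.3629 hours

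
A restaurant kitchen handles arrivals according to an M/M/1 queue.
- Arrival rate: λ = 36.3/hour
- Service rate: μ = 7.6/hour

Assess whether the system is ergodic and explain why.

Stability requires ρ = λ/(cμ) < 1
ρ = 36.3/(1 × 7.6) = 36.3/7.60 = 4.7763
Since 4.7763 ≥ 1, the system is UNSTABLE.
Queue grows without bound. Need μ > λ = 36.3.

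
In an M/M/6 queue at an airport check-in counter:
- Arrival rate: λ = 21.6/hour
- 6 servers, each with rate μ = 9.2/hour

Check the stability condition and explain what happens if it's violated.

Stability requires ρ = λ/(cμ) < 1
ρ = 21.6/(6 × 9.2) = 21.6/55.20 = 0.3913
Since 0.3913 < 1, the system is STABLE.
The servers are busy 39.13% of the time.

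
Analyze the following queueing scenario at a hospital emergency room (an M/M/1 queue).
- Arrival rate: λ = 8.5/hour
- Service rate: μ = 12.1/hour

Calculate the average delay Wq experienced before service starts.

First, compute utilization: ρ = λ/μ = 8.5/12.1 = 0.7025
For M/M/1: Wq = λ/(μ(μ-λ))
Wq = 8.5/(12.1 × (12.1-8.5))
Wq = 8.5/(12.1 × 3.60)
Wq = 0.1951 hours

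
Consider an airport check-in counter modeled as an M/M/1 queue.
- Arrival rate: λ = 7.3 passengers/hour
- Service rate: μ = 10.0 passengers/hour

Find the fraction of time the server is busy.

Server utilization: ρ = λ/μ
ρ = 7.3/10.0 = 0.7300
The server is busy 73.00% of the time.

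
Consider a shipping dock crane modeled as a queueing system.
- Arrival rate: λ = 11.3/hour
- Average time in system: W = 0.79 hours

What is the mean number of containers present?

Little's Law: L = λW
L = 11.3 × 0.79 = 8.9270 containers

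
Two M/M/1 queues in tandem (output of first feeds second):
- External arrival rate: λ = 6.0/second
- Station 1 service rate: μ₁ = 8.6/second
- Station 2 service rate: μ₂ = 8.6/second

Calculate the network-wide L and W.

By Jackson's theorem, each station behaves as independent M/M/1.
Station 1: ρ₁ = 6.0/8.6 = 0.6977, L₁ = ρ₁/(1-ρ₁) = λ/(μ₁-λ) = 6.0/2.60 = 2.3077
Station 2: ρ₂ = 6.0/8.6 = 0.6977, L₂ = ρ₂/(1-ρ₂) = λ/(μ₂-λ) = 6.0/2.60 = 2.3077
Total: L = L₁ + L₂ = 2.3077 + 2.3077 = 4.6154
W = L/λ = 4.6154/6.0 = 0.7692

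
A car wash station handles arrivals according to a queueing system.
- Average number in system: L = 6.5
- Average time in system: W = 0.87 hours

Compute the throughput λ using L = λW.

Little's Law: L = λW, so λ = L/W
λ = 6.5/0.87 = 7.4713 cars/hour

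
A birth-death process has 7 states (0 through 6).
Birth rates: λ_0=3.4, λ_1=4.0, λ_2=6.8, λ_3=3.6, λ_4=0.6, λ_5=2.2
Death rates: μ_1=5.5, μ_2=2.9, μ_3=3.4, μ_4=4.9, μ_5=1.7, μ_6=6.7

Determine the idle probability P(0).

Ratios P(n)/P(0) = (λ₀···λₙ₋₁)/(μ₁···μₙ):
P(1)/P(0) = (3.4)/(5.5) = 0.6182
P(2)/P(0) = (3.4×4.0)/(5.5×2.9) = 0.8527
P(3)/P(0) = (3.4×4.0×6.8)/(5.5×2.9×3.4) = 1.7053
P(4)/P(0) = (3.4×4.0×6.8×3.6)/(5.5×2.9×3.4×4.9) = 1.2529
P(5)/P(0) = (3.4×4.0×6.8×3.6×0.6)/(5.5×2.9×3.4×4.9×1.7) = 0.4422
P(6)/P(0) = (3.4×4.0×6.8×3.6×0.6×2.2)/(5.5×2.9×3.4×4.9×1.7×6.7) = 0.1452

Normalization: ∑ P(n) = 1
P(0) × (1.0000 + 0.6182 + 0.8527 + 1.7053 + 1.2529 + 0.4422 + 0.1452) = 1
P(0) × 6.0165 = 1
P(0) = 1/6.0165 = 0.1662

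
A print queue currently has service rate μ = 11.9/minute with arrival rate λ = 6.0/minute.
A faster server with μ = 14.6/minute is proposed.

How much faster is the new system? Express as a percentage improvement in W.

System 1: ρ₁ = 6.0/11.9 = 0.5042, W₁ = 1/(11.9-6.0) = 0.169492
System 2: ρ₂ = 6.0/14.6 = 0.4110, W₂ = 1/(14.6-6.0) = 0.116279
Improvement: (W₁-W₂)/W₁ = (0.169492-0.116279)/0.169492 = 31.40%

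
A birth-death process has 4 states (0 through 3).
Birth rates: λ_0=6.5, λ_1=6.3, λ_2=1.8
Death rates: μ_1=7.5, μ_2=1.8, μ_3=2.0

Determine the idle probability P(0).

Ratios P(n)/P(0) = (λ₀···λₙ₋₁)/(μ₁···μₙ):
P(1)/P(0) = (6.5)/(7.5) = 0.8667
P(2)/P(0) = (6.5×6.3)/(7.5×1.8) = 3.0333
P(3)/P(0) = (6.5×6.3×1.8)/(7.5×1.8×2.0) = 2.7300

Normalization: ∑ P(n) = 1
P(0) × (1.0000 + 0.8667 + 3.0333 + 2.7300) = 1
P(0) × 7.6300 = 1
P(0) = 1/7.6300 = 0.1311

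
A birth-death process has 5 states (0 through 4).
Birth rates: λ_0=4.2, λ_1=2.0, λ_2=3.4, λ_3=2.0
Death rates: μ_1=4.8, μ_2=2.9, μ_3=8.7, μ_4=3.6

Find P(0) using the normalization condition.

Ratios P(n)/P(0) = (λ₀···λₙ₋₁)/(μ₁···μₙ):
P(1)/P(0) = (4.2)/(4.8) = 0.87500
P(2)/P(0) = (4.2×2.0)/(4.8×2.9) = 0.60345
P(3)/P(0) = (4.2×2.0×3.4)/(4.8×2.9×8.7) = 0.23583
P(4)/P(0) = (4.2×2.0×3.4×2.0)/(4.8×2.9×8.7×3.6) = 0.13102

Normalization: ∑ P(n) = 1
P(0) × (1.0000 + 0.87500 + 0.60345 + 0.23583 + 0.13102) = 1
P(0) × 2.8453 = 1
P(0) = 1/2.8453 = 0.3515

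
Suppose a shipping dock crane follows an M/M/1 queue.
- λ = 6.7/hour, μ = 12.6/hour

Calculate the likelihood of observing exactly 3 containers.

ρ = λ/μ = 6.7/12.6 = 0.53175
P(n) = (1-ρ)ρⁿ
P(3) = (1-0.53175) × 0.53175^3
P(3) = 0.468250 × 0.150357
P(3) = 0.07040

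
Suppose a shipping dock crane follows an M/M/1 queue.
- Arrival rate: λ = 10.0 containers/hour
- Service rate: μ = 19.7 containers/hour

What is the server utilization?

Server utilization: ρ = λ/μ
ρ = 10.0/19.7 = 0.5076
The server is busy 50.76% of the time.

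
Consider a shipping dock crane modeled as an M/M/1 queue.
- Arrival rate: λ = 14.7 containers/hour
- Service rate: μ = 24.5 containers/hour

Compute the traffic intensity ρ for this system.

Server utilization: ρ = λ/μ
ρ = 14.7/24.5 = 0.6000
The server is busy 60.00% of the time.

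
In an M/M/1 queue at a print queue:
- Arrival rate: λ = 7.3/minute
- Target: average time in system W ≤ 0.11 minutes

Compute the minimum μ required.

For M/M/1: W = 1/(μ-λ)
Need W ≤ 0.11, so 1/(μ-λ) ≤ 0.11
μ - λ ≥ 1/0.11 = 9.0909
μ ≥ 7.3 + 9.0909 = 16.3909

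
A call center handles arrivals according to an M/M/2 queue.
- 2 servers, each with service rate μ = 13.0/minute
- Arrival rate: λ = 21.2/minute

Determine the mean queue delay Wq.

Traffic intensity: ρ = λ/(cμ) = 21.2/(2×13.0) = 0.8154
Since ρ = 0.8154 < 1, system is stable.
Offered load a = λ/μ = cρ = 21.2/13.0 = 1.6308
P₀ = [ Σₙ₌₀^1 aⁿ/n! + a^2/(2!(1-ρ)) ]⁻¹
Σ = a^0/0! + a^1/1! = 1.0000 + 1.6308 = 2.6308
a^2/(2!(1-ρ)) = 2.65941/(2 × 0.184615) = 7.2026
P₀ = 1/(2.6308 + 7.2026) = 0.1017
Lq = P₀·a^2·ρ / (2!(1-ρ)²) = 0.1016949 × 2.659408 × 0.8153846 / (2 × 0.03408284) = 3.2350
Wq = Lq/λ = 3.2350/21.2 = 0.1526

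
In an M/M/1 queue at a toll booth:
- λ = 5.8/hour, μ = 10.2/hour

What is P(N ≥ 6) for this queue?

ρ = λ/μ = 5.8/10.2 = 0.56863
P(N ≥ n) = ρⁿ
P(N ≥ 6) = 0.56863^6
P(N ≥ 6) = 0.03380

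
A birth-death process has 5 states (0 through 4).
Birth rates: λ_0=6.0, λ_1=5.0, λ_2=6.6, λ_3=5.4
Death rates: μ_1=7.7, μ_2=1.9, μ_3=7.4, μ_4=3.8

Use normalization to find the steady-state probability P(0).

Ratios P(n)/P(0) = (λ₀···λₙ₋₁)/(μ₁···μₙ):
P(1)/P(0) = (6.0)/(7.7) = 0.7792
P(2)/P(0) = (6.0×5.0)/(7.7×1.9) = 2.0506
P(3)/P(0) = (6.0×5.0×6.6)/(7.7×1.9×7.4) = 1.8289
P(4)/P(0) = (6.0×5.0×6.6×5.4)/(7.7×1.9×7.4×3.8) = 2.5990

Normalization: ∑ P(n) = 1
P(0) × (1.0000 + 0.7792 + 2.0506 + 1.8289 + 2.5990) = 1
P(0) × 8.2577 = 1
P(0) = 1/8.2577 = 0.1211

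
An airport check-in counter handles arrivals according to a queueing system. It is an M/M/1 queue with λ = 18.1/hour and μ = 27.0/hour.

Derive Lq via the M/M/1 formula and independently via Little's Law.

Method 1 (direct): Lq = λ²/(μ(μ-λ)) = 327.61/(27.0 × 8.90) = 1.3633

Method 2 (Little's Law):
W = 1/(μ-λ) = 1/8.90 = 0.11236
Wq = W - 1/μ = 0.11236 - 0.037037 = 0.07532
Lq = λWq = 18.1 × 0.07532 = 1.3633 ✔ (matches Method 1)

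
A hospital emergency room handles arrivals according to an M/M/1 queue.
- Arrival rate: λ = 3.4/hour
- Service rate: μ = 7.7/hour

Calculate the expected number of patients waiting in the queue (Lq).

ρ = λ/μ = 3.4/7.7 = 0.4416
For M/M/1: Lq = λ²/(μ(μ-λ))
Lq = 11.56/(7.7 × 4.30)
Lq = 0.3491 patients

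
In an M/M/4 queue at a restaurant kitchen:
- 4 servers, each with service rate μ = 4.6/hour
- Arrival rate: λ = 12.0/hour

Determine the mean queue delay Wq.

Traffic intensity: ρ = λ/(cμ) = 12.0/(4×4.6) = 0.6522
Since ρ = 0.6522 < 1, system is stable.
Offered load a = λ/μ = cρ = 12.0/4.6 = 2.6087
P₀ = [ Σₙ₌₀^3 aⁿ/n! + a^4/(4!(1-ρ)) ]⁻¹
Σ = a^0/0! + a^1/1! + a^2/2! + a^3/3! = 1.00000 + 2.60870 + 3.40265 + 2.95882 = 9.9702
a^4/(4!(1-ρ)) = 46.3120/(24 × 0.347826) = 5.5478
P₀ = 1/(9.9702 + 5.5478) = 0.06444
Lq = P₀·a^4·ρ / (4!(1-ρ)²) = 0.064441 × 46.3120 × 0.65217 / (24 × 0.12098) = 0.6703
Wq = Lq/λ = 0.6703/12.0 = 0.05586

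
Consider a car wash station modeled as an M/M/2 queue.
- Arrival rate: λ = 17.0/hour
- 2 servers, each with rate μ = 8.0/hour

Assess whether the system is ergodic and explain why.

Stability requires ρ = λ/(cμ) < 1
ρ = 17.0/(2 × 8.0) = 17.0/16.00 = 1.0625
Since 1.0625 ≥ 1, the system is UNSTABLE.
Need c > λ/μ = 17.0/8.0 = 2.12.
Minimum servers needed: c = 3.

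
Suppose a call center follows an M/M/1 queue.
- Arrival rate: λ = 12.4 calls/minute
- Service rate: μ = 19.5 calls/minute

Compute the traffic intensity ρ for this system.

Server utilization: ρ = λ/μ
ρ = 12.4/19.5 = 0.6359
The server is busy 63.59% of the time.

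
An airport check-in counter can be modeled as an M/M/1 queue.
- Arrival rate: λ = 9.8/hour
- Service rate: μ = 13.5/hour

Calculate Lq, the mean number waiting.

ρ = λ/μ = 9.8/13.5 = 0.7259
For M/M/1: Lq = λ²/(μ(μ-λ))
Lq = 96.04/(13.5 × 3.70)
Lq = 1.9227 passengers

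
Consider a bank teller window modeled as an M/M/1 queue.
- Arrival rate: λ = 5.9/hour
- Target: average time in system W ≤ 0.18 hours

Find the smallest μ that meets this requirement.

For M/M/1: W = 1/(μ-λ)
Need W ≤ 0.18, so 1/(μ-λ) ≤ 0.18
μ - λ ≥ 1/0.18 = 5.5556
μ ≥ 5.9 + 5.5556 = 11.4556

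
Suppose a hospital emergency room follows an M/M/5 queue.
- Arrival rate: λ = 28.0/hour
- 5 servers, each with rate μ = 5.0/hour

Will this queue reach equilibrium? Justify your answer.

Stability requires ρ = λ/(cμ) < 1
ρ = 28.0/(5 × 5.0) = 28.0/25.00 = 1.1200
Since 1.1200 ≥ 1, the system is UNSTABLE.
Need c > λ/μ = 28.0/5.0 = 5.60.
Minimum servers needed: c = 6.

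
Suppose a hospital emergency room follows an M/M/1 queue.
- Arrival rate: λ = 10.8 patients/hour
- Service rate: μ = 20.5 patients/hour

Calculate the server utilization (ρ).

Server utilization: ρ = λ/μ
ρ = 10.8/20.5 = 0.5268
The server is busy 52.68% of the time.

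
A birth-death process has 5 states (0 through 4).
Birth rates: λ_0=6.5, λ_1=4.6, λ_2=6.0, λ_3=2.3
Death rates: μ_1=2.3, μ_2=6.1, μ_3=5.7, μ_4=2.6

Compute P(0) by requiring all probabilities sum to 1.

Ratios P(n)/P(0) = (λ₀···λₙ₋₁)/(μ₁···μₙ):
P(1)/P(0) = (6.5)/(2.3) = 2.8261
P(2)/P(0) = (6.5×4.6)/(2.3×6.1) = 2.1311
P(3)/P(0) = (6.5×4.6×6.0)/(2.3×6.1×5.7) = 2.2433
P(4)/P(0) = (6.5×4.6×6.0×2.3)/(2.3×6.1×5.7×2.6) = 1.9845

Normalization: ∑ P(n) = 1
P(0) × (1.0000 + 2.8261 + 2.1311 + 2.2433 + 1.9845) = 1
P(0) × 10.1850 = 1
P(0) = 1/10.1850 = 0.09818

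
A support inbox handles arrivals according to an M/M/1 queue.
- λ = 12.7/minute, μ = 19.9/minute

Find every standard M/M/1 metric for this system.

Step 1: ρ = λ/μ = 12.7/19.9 = 0.6382
Step 2: L = λ/(μ-λ) = 12.7/7.20 = 1.7639
Step 3: Lq = λ²/(μ(μ-λ)) = 161.29/(19.9×7.20) = 1.1257
Step 4: W = 1/(μ-λ) = 1/7.20 = 0.13889
Step 5: Wq = λ/(μ(μ-λ)) = 12.7/(19.9×7.20) = 0.08864
Step 6: P(0) = 1-ρ = 0.3618
Verify: L = λW = 12.7×0.13889 = 1.7639 ✔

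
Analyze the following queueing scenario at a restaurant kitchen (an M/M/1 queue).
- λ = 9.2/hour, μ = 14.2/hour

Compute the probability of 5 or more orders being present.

ρ = λ/μ = 9.2/14.2 = 0.6479
P(N ≥ n) = ρⁿ
P(N ≥ 5) = 0.6479^5
P(N ≥ 5) = 0.1142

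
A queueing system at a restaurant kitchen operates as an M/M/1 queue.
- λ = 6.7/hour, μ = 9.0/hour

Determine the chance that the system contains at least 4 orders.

ρ = λ/μ = 6.7/9.0 = 0.7444
P(N ≥ n) = ρⁿ
P(N ≥ 4) = 0.7444^4
P(N ≥ 4) = 0.3071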